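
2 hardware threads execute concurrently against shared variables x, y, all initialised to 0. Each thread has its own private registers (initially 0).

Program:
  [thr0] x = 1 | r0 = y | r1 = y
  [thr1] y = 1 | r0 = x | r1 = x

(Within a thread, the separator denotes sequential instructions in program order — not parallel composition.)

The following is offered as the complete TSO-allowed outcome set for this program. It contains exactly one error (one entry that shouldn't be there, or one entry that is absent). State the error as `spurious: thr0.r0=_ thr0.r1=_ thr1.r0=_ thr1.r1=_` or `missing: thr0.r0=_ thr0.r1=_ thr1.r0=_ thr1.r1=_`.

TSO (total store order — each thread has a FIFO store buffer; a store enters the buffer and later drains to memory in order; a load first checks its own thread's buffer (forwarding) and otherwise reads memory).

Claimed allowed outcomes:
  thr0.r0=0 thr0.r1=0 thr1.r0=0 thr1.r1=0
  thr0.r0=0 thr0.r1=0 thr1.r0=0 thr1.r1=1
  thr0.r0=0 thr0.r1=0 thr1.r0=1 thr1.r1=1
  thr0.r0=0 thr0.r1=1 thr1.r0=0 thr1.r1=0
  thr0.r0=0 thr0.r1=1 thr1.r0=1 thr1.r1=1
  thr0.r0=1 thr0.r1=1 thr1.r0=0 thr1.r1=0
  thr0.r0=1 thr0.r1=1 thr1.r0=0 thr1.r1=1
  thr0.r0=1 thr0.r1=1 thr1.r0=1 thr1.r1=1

missing: thr0.r0=0 thr0.r1=1 thr1.r0=0 thr1.r1=1

outcome vector order: (thr0.r0,thr0.r1,thr1.r0,thr1.r1)
under TSO → (0,0,0,0) (0,0,0,1) (0,0,1,1) (0,1,0,0) (0,1,0,1) (0,1,1,1) (1,1,0,0) (1,1,0,1) (1,1,1,1)
TSO∖claimed = {(0,1,0,1)}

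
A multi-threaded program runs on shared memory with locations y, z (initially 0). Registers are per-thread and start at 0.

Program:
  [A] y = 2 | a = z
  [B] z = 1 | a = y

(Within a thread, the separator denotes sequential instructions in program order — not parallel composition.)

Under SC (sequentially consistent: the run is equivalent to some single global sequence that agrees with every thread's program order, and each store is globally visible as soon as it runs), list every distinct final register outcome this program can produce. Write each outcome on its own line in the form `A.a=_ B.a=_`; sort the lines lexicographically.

outcome vector order: (A.a,B.a)
|SC outcomes| = 3

A.a=0 B.a=2
A.a=1 B.a=0
A.a=1 B.a=2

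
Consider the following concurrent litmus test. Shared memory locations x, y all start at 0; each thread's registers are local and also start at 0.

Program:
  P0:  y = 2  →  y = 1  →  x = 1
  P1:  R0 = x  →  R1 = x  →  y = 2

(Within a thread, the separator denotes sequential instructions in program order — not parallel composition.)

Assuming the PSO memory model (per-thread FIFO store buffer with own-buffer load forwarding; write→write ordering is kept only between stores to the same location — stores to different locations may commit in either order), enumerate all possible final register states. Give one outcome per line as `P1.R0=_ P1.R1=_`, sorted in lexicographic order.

P1.R0=0 P1.R1=0
P1.R0=0 P1.R1=1
P1.R0=1 P1.R1=1

outcome vector order: (P1.R0,P1.R1)
|PSO outcomes| = 3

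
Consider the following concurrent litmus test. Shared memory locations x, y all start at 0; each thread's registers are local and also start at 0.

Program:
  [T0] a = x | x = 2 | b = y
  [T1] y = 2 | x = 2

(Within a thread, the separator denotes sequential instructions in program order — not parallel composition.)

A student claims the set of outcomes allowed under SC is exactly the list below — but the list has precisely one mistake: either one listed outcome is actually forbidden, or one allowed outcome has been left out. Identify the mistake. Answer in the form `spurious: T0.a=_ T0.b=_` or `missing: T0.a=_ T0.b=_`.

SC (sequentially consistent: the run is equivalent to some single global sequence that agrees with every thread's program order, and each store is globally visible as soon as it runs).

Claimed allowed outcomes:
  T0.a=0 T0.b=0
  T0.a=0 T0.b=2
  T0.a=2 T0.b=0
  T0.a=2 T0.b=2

outcome vector order: (T0.a,T0.b)
SC (3): <0 0> <0 2> <2 2>
claimed∖SC = {<2 0>}

spurious: T0.a=2 T0.b=0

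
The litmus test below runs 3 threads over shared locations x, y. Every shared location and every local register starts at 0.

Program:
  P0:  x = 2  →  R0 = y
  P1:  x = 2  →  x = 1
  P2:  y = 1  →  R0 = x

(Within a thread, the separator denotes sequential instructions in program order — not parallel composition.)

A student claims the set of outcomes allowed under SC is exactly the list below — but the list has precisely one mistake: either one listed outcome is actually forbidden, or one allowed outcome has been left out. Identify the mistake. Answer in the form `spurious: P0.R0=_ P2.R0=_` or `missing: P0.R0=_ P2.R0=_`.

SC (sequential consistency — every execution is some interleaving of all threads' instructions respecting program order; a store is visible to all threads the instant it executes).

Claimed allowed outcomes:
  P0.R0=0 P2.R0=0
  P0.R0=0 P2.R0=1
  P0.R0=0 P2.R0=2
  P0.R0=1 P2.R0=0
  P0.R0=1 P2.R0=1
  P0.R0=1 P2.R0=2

outcome vector order: (P0.R0,P2.R0)
under SC → (0,1); (0,2); (1,0); (1,1); (1,2)
claimed∖SC = {(0,0)}

spurious: P0.R0=0 P2.R0=0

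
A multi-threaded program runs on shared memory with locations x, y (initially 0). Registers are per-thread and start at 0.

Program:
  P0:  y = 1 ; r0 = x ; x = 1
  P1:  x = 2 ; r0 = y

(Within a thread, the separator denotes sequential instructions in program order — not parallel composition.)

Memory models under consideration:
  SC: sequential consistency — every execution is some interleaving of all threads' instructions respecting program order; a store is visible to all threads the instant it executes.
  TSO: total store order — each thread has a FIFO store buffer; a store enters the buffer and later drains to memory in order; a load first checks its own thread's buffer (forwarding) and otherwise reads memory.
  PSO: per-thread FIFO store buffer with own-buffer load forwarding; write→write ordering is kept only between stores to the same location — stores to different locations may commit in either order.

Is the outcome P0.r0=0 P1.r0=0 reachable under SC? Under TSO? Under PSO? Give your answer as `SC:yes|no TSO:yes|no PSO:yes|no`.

outcome vector order: (P0.r0,P1.r0)
under SC → (0,1); (2,0); (2,1)
under TSO → (0,0); (0,1); (2,0); (2,1)
under PSO → (0,0); (0,1); (2,0); (2,1)
target (0,0) ∈ {TSO,PSO}

SC:no TSO:yes PSO:yes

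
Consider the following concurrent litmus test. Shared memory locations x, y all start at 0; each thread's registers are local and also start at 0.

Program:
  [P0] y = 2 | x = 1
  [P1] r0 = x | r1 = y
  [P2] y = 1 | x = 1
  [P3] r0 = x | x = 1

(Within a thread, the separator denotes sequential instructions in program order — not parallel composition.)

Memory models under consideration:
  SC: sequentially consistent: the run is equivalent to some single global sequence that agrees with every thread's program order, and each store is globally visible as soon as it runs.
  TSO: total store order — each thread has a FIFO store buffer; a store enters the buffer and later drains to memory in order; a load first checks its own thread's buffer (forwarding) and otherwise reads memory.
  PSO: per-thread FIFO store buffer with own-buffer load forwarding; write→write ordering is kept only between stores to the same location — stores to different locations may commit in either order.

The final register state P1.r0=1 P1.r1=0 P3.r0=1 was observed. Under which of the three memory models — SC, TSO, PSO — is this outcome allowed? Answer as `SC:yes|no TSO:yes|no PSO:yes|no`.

SC:no TSO:no PSO:yes

outcome vector order: (P1.r0,P1.r1,P3.r0)
SC (11): 000, 001, 010, 011, 020, 021, 100, 110, 111, 120, 121
TSO (11): 000, 001, 010, 011, 020, 021, 100, 110, 111, 120, 121
PSO (12): 000, 001, 010, 011, 020, 021, 100, 101, 110, 111, 120, 121
target 101 ∈ {PSO}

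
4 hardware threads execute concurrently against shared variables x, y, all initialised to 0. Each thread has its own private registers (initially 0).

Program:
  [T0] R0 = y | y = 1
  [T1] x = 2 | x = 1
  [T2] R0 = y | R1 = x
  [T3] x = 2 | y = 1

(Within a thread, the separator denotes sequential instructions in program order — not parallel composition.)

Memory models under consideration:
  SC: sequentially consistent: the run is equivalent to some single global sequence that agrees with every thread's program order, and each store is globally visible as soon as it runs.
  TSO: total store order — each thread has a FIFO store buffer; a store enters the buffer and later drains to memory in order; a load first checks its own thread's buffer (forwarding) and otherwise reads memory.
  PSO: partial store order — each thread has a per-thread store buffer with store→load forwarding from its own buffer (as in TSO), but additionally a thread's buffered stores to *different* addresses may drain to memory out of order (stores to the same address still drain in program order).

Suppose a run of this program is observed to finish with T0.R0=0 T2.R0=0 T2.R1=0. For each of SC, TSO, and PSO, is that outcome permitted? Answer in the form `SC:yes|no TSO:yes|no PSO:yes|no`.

outcome vector order: (T0.R0,T2.R0,T2.R1)
SC: 11 outcomes — {<0 0 0>, <0 0 1>, <0 0 2>, <0 1 0>, <0 1 1>, <0 1 2>, <1 0 0>, <1 0 1>, <1 0 2>, <1 1 1>, <1 1 2>}
TSO: 11 outcomes — {<0 0 0>, <0 0 1>, <0 0 2>, <0 1 0>, <0 1 1>, <0 1 2>, <1 0 0>, <1 0 1>, <1 0 2>, <1 1 1>, <1 1 2>}
PSO: 12 outcomes — {<0 0 0>, <0 0 1>, <0 0 2>, <0 1 0>, <0 1 1>, <0 1 2>, <1 0 0>, <1 0 1>, <1 0 2>, <1 1 0>, <1 1 1>, <1 1 2>}
target <0 0 0> ∈ {SC,TSO,PSO}

SC:yes TSO:yes PSO:yes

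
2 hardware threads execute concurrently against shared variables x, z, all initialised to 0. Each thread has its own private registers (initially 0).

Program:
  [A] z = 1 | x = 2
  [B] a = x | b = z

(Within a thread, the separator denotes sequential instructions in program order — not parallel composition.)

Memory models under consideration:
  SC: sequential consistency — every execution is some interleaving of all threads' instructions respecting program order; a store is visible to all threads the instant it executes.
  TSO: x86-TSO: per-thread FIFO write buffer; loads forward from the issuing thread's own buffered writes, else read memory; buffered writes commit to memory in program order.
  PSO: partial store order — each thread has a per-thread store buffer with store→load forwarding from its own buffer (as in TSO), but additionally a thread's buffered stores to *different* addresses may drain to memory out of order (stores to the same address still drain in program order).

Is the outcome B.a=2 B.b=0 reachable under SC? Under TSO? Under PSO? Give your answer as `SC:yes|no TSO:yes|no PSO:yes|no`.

SC:no TSO:no PSO:yes

outcome vector order: (B.a,B.b)
[SC] allowed = {<0 0> <0 1> <2 1>}
[TSO] allowed = {<0 0> <0 1> <2 1>}
[PSO] allowed = {<0 0> <0 1> <2 0> <2 1>}
target <2 0> ∈ {PSO}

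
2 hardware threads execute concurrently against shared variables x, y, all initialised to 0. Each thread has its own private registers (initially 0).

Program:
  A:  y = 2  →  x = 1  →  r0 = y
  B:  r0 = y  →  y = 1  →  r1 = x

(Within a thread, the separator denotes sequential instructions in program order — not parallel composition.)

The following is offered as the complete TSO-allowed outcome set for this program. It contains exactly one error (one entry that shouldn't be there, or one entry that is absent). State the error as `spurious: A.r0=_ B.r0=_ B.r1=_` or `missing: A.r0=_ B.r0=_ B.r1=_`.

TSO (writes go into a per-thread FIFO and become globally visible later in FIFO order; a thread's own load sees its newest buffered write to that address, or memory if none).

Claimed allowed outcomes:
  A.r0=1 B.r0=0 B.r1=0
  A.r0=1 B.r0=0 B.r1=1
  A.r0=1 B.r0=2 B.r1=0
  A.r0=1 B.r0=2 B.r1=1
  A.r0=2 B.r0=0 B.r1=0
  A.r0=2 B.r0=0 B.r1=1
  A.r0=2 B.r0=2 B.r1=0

missing: A.r0=2 B.r0=2 B.r1=1

outcome vector order: (A.r0,B.r0,B.r1)
[TSO] allowed = {1/0/0 1/0/1 1/2/0 1/2/1 2/0/0 2/0/1 2/2/0 2/2/1}
TSO∖claimed = {2/2/1}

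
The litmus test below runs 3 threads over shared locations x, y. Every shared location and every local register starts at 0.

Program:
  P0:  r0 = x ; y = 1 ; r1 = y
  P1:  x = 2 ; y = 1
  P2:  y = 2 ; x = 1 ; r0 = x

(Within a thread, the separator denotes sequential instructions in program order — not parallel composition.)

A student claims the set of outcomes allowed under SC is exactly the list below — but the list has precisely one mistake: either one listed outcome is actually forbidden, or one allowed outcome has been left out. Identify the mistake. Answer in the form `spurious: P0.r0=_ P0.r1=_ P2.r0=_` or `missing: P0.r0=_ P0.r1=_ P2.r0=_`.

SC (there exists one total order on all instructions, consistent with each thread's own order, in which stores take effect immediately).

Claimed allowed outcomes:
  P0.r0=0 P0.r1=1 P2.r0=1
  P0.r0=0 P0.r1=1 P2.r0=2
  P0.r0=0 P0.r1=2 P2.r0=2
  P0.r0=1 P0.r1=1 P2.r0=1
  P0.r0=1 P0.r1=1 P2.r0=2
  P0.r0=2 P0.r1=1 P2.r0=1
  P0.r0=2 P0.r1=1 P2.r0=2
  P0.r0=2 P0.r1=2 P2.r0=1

missing: P0.r0=0 P0.r1=2 P2.r0=1

outcome vector order: (P0.r0,P0.r1,P2.r0)
[SC] allowed = {(0,1,1), (0,1,2), (0,2,1), (0,2,2), (1,1,1), (1,1,2), (2,1,1), (2,1,2), (2,2,1)}
SC∖claimed = {(0,2,1)}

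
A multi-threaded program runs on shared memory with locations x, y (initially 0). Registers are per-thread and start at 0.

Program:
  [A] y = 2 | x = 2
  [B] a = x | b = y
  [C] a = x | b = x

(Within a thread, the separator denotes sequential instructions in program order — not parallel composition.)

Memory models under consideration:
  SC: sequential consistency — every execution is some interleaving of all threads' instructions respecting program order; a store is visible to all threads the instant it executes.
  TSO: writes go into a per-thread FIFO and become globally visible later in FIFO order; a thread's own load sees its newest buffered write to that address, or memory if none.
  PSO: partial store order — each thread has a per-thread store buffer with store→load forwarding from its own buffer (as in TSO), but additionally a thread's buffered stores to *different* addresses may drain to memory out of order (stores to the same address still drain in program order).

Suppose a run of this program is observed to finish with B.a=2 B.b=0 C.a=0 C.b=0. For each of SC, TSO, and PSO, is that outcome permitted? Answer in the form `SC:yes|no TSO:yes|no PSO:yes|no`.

SC:no TSO:no PSO:yes

outcome vector order: (B.a,B.b,C.a,C.b)
SC (9): (0,0,0,0) (0,0,0,2) (0,0,2,2) (0,2,0,0) (0,2,0,2) (0,2,2,2) (2,2,0,0) (2,2,0,2) (2,2,2,2)
TSO (9): (0,0,0,0) (0,0,0,2) (0,0,2,2) (0,2,0,0) (0,2,0,2) (0,2,2,2) (2,2,0,0) (2,2,0,2) (2,2,2,2)
PSO (12): (0,0,0,0) (0,0,0,2) (0,0,2,2) (0,2,0,0) (0,2,0,2) (0,2,2,2) (2,0,0,0) (2,0,0,2) (2,0,2,2) (2,2,0,0) (2,2,0,2) (2,2,2,2)
target (2,0,0,0) ∈ {PSO}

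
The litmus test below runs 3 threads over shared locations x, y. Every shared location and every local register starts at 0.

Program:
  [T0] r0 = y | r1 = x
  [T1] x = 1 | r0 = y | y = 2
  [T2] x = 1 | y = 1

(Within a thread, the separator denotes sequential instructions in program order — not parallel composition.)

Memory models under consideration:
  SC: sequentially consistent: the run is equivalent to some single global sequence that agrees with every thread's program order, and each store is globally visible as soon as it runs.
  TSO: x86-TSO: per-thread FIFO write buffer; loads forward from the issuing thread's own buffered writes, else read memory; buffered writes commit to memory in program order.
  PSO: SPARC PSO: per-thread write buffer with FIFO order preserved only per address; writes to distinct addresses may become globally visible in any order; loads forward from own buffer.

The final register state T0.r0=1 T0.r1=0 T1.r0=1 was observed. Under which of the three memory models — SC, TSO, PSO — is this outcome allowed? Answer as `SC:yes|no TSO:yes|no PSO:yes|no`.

SC:no TSO:no PSO:yes

outcome vector order: (T0.r0,T0.r1,T1.r0)
under SC → <0 0 0> <0 0 1> <0 1 0> <0 1 1> <1 1 0> <1 1 1> <2 1 0> <2 1 1>
under TSO → <0 0 0> <0 0 1> <0 1 0> <0 1 1> <1 1 0> <1 1 1> <2 1 0> <2 1 1>
under PSO → <0 0 0> <0 0 1> <0 1 0> <0 1 1> <1 0 0> <1 0 1> <1 1 0> <1 1 1> <2 0 0> <2 0 1> <2 1 0> <2 1 1>
target <1 0 1> ∈ {PSO}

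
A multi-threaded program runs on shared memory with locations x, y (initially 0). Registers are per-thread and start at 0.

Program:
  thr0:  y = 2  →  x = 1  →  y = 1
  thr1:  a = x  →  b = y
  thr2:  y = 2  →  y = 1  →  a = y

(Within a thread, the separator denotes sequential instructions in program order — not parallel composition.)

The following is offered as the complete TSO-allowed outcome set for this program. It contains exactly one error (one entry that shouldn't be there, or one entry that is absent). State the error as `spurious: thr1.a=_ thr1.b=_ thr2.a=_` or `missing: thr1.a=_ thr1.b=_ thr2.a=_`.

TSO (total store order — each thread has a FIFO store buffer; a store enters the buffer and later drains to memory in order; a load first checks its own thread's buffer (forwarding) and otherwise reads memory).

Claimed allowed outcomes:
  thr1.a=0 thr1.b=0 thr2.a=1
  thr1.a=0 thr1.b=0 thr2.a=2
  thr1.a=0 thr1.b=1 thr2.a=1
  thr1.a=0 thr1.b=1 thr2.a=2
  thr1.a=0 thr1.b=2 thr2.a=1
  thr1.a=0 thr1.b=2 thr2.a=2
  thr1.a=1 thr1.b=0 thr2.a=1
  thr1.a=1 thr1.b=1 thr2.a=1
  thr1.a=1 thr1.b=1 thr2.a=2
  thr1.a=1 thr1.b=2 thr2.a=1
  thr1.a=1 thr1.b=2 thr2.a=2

outcome vector order: (thr1.a,thr1.b,thr2.a)
TSO (10): <0 0 1>; <0 0 2>; <0 1 1>; <0 1 2>; <0 2 1>; <0 2 2>; <1 1 1>; <1 1 2>; <1 2 1>; <1 2 2>
claimed∖TSO = {<1 0 1>}

spurious: thr1.a=1 thr1.b=0 thr2.a=1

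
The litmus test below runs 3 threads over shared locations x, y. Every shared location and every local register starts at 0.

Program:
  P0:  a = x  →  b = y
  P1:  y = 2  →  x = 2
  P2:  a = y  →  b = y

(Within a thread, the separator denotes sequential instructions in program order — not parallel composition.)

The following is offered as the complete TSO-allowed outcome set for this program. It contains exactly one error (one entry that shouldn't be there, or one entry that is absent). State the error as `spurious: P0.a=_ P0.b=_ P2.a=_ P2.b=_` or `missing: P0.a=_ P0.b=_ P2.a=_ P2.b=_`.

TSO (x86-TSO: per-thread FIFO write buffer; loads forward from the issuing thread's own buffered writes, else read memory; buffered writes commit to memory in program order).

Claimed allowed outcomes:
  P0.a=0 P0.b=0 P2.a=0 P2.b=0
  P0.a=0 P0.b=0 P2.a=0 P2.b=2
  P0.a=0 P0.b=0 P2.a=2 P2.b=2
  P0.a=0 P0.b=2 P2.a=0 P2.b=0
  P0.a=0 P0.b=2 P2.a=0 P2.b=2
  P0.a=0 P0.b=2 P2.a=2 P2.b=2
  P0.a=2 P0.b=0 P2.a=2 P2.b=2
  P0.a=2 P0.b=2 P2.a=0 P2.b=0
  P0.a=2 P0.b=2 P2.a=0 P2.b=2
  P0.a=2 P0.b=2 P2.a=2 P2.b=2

spurious: P0.a=2 P0.b=0 P2.a=2 P2.b=2

outcome vector order: (P0.a,P0.b,P2.a,P2.b)
TSO (9): 0/0/0/0; 0/0/0/2; 0/0/2/2; 0/2/0/0; 0/2/0/2; 0/2/2/2; 2/2/0/0; 2/2/0/2; 2/2/2/2
claimed∖TSO = {2/0/2/2}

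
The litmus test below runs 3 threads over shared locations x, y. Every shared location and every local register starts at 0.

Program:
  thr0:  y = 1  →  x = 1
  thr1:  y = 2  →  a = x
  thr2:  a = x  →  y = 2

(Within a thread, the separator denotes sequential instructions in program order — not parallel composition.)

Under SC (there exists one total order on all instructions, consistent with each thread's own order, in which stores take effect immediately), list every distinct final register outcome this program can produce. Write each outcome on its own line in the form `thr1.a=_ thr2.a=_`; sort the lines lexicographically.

outcome vector order: (thr1.a,thr2.a)
|SC outcomes| = 4

thr1.a=0 thr2.a=0
thr1.a=0 thr2.a=1
thr1.a=1 thr2.a=0
thr1.a=1 thr2.a=1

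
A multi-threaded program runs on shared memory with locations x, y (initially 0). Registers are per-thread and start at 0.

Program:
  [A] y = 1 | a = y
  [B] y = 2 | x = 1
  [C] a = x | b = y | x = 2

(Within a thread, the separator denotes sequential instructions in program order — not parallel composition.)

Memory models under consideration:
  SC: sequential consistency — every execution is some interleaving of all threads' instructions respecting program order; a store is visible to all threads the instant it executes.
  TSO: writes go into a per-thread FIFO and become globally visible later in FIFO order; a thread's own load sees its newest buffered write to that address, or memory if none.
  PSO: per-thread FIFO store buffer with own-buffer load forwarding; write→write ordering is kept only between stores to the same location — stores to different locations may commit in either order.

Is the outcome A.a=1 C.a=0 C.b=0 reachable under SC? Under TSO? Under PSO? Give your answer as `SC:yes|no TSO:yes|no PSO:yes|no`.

SC:yes TSO:yes PSO:yes

outcome vector order: (A.a,C.a,C.b)
under SC → (1,0,0) (1,0,1) (1,0,2) (1,1,1) (1,1,2) (2,0,0) (2,0,1) (2,0,2) (2,1,2)
under TSO → (1,0,0) (1,0,1) (1,0,2) (1,1,1) (1,1,2) (2,0,0) (2,0,1) (2,0,2) (2,1,2)
under PSO → (1,0,0) (1,0,1) (1,0,2) (1,1,0) (1,1,1) (1,1,2) (2,0,0) (2,0,1) (2,0,2) (2,1,0) (2,1,1) (2,1,2)
target (1,0,0) ∈ {SC,TSO,PSO}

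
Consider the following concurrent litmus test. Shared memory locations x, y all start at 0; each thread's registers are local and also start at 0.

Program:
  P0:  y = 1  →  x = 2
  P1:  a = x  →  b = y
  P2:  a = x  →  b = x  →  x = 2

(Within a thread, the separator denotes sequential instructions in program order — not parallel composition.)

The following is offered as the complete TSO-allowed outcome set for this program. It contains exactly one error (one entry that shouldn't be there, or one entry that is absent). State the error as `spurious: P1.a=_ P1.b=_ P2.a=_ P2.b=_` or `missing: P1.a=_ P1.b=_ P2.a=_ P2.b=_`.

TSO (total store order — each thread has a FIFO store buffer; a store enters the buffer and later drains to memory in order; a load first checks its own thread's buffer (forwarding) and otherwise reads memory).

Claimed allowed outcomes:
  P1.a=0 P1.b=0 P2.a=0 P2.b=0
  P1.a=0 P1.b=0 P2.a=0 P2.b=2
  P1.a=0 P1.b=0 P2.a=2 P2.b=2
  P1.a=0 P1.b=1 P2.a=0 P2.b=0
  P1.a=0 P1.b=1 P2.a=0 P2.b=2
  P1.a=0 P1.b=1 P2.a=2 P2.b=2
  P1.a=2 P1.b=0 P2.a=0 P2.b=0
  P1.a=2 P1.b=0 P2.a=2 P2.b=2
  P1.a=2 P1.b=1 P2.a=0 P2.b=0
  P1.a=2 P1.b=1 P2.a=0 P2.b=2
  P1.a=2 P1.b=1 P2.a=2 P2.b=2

outcome vector order: (P1.a,P1.b,P2.a,P2.b)
TSO (10): (0,0,0,0), (0,0,0,2), (0,0,2,2), (0,1,0,0), (0,1,0,2), (0,1,2,2), (2,0,0,0), (2,1,0,0), (2,1,0,2), (2,1,2,2)
claimed∖TSO = {(2,0,2,2)}

spurious: P1.a=2 P1.b=0 P2.a=2 P2.b=2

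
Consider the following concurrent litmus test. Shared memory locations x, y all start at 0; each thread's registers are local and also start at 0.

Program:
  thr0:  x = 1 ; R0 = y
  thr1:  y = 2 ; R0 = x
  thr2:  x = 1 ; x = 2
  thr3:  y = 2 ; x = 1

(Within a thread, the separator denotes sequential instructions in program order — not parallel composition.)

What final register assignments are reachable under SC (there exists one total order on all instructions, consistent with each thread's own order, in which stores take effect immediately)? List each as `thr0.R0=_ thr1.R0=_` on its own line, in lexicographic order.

outcome vector order: (thr0.R0,thr1.R0)
|SC outcomes| = 5

thr0.R0=0 thr1.R0=1
thr0.R0=0 thr1.R0=2
thr0.R0=2 thr1.R0=0
thr0.R0=2 thr1.R0=1
thr0.R0=2 thr1.R0=2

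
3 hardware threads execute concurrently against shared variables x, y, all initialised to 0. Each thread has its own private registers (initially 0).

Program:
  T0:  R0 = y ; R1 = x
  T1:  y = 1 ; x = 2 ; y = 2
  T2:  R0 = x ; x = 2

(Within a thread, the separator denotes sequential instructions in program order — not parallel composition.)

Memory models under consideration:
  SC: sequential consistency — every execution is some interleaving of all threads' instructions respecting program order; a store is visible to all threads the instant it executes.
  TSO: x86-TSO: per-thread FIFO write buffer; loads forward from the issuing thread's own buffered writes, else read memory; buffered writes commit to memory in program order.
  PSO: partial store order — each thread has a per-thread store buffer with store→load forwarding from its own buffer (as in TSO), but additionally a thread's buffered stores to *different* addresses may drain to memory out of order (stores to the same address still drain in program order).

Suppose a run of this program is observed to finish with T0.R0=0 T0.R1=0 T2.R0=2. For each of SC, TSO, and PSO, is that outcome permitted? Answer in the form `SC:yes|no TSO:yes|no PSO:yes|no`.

SC:yes TSO:yes PSO:yes

outcome vector order: (T0.R0,T0.R1,T2.R0)
under SC → (0,0,0); (0,0,2); (0,2,0); (0,2,2); (1,0,0); (1,0,2); (1,2,0); (1,2,2); (2,2,0); (2,2,2)
under TSO → (0,0,0); (0,0,2); (0,2,0); (0,2,2); (1,0,0); (1,0,2); (1,2,0); (1,2,2); (2,2,0); (2,2,2)
under PSO → (0,0,0); (0,0,2); (0,2,0); (0,2,2); (1,0,0); (1,0,2); (1,2,0); (1,2,2); (2,0,0); (2,0,2); (2,2,0); (2,2,2)
target (0,0,2) ∈ {SC,TSO,PSO}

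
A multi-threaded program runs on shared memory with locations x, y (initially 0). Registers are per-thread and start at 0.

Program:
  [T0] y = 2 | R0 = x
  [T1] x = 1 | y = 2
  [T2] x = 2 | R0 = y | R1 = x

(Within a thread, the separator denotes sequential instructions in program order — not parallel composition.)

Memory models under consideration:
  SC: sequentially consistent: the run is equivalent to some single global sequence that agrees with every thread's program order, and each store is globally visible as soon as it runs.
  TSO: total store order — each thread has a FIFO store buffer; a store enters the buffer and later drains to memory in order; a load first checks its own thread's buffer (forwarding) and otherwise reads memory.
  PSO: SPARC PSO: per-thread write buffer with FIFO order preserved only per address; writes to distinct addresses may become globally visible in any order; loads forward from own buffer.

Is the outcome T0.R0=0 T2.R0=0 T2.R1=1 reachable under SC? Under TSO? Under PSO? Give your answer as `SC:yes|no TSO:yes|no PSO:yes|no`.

outcome vector order: (T0.R0,T2.R0,T2.R1)
under SC → <0 2 1> <0 2 2> <1 0 1> <1 0 2> <1 2 1> <1 2 2> <2 0 1> <2 0 2> <2 2 1> <2 2 2>
under TSO → <0 0 1> <0 0 2> <0 2 1> <0 2 2> <1 0 1> <1 0 2> <1 2 1> <1 2 2> <2 0 1> <2 0 2> <2 2 1> <2 2 2>
under PSO → <0 0 1> <0 0 2> <0 2 1> <0 2 2> <1 0 1> <1 0 2> <1 2 1> <1 2 2> <2 0 1> <2 0 2> <2 2 1> <2 2 2>
target <0 0 1> ∈ {TSO,PSO}

SC:no TSO:yes PSO:yes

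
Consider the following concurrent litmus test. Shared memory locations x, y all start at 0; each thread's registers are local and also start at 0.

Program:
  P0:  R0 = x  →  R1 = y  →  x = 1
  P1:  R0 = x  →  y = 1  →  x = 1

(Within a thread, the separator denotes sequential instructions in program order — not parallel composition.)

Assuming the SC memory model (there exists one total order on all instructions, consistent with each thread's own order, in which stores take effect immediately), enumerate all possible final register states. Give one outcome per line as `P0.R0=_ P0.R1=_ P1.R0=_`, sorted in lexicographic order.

P0.R0=0 P0.R1=0 P1.R0=0
P0.R0=0 P0.R1=0 P1.R0=1
P0.R0=0 P0.R1=1 P1.R0=0
P0.R0=1 P0.R1=1 P1.R0=0

outcome vector order: (P0.R0,P0.R1,P1.R0)
|SC outcomes| = 4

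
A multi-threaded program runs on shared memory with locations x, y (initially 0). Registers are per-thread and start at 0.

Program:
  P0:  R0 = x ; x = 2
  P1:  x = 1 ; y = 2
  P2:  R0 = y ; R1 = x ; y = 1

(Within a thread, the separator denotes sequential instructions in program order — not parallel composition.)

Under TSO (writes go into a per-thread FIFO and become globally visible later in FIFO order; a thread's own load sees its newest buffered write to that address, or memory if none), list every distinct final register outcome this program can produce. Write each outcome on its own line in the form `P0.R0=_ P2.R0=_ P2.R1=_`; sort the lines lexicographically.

outcome vector order: (P0.R0,P2.R0,P2.R1)
|TSO outcomes| = 10

P0.R0=0 P2.R0=0 P2.R1=0
P0.R0=0 P2.R0=0 P2.R1=1
P0.R0=0 P2.R0=0 P2.R1=2
P0.R0=0 P2.R0=2 P2.R1=1
P0.R0=0 P2.R0=2 P2.R1=2
P0.R0=1 P2.R0=0 P2.R1=0
P0.R0=1 P2.R0=0 P2.R1=1
P0.R0=1 P2.R0=0 P2.R1=2
P0.R0=1 P2.R0=2 P2.R1=1
P0.R0=1 P2.R0=2 P2.R1=2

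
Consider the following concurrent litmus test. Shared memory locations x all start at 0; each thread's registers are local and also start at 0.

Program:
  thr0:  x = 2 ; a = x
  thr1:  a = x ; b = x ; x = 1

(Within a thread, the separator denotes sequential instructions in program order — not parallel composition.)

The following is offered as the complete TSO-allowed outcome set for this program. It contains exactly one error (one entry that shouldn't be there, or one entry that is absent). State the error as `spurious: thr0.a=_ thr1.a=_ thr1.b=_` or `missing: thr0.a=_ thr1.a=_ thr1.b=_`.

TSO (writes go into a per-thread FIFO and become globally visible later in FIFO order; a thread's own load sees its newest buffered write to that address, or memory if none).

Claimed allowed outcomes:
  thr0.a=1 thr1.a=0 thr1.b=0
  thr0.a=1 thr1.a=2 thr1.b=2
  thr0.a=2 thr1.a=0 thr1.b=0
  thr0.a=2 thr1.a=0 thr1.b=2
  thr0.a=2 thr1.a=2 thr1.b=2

missing: thr0.a=1 thr1.a=0 thr1.b=2

outcome vector order: (thr0.a,thr1.a,thr1.b)
under TSO → 1/0/0; 1/0/2; 1/2/2; 2/0/0; 2/0/2; 2/2/2
TSO∖claimed = {1/0/2}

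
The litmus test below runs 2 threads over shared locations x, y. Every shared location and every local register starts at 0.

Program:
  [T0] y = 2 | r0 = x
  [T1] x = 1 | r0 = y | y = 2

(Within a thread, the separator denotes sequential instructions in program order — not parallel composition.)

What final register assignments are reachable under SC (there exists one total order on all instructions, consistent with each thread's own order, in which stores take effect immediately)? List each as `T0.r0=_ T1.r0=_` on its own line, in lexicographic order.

T0.r0=0 T1.r0=2
T0.r0=1 T1.r0=0
T0.r0=1 T1.r0=2

outcome vector order: (T0.r0,T1.r0)
|SC outcomes| = 3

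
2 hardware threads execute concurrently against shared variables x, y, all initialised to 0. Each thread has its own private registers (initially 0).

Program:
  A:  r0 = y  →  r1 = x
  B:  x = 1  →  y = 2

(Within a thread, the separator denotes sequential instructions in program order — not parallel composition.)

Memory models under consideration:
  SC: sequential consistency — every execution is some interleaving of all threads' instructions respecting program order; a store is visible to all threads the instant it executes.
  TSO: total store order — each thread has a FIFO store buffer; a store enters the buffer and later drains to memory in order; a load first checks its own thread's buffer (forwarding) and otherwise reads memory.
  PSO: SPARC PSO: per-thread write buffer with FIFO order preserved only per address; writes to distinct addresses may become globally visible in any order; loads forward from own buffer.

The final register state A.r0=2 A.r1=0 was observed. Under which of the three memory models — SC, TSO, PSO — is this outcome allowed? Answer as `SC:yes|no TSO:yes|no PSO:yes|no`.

SC:no TSO:no PSO:yes

outcome vector order: (A.r0,A.r1)
under SC → 0/0; 0/1; 2/1
under TSO → 0/0; 0/1; 2/1
under PSO → 0/0; 0/1; 2/0; 2/1
target 2/0 ∈ {PSO}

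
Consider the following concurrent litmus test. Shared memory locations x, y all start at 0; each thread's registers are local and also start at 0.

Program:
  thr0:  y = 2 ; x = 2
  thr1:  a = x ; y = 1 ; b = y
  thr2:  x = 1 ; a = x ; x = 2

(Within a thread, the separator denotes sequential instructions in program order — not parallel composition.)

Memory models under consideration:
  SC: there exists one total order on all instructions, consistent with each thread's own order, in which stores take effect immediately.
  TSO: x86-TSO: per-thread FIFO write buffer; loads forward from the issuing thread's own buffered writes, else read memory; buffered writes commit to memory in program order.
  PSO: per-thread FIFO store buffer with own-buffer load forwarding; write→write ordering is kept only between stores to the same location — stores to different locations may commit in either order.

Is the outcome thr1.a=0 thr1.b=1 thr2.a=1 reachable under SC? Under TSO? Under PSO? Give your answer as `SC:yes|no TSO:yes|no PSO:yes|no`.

outcome vector order: (thr1.a,thr1.b,thr2.a)
[SC] allowed = {<0 1 1>, <0 1 2>, <0 2 1>, <0 2 2>, <1 1 1>, <1 1 2>, <1 2 1>, <1 2 2>, <2 1 1>, <2 1 2>, <2 2 1>}
[TSO] allowed = {<0 1 1>, <0 1 2>, <0 2 1>, <0 2 2>, <1 1 1>, <1 1 2>, <1 2 1>, <1 2 2>, <2 1 1>, <2 1 2>, <2 2 1>}
[PSO] allowed = {<0 1 1>, <0 1 2>, <0 2 1>, <0 2 2>, <1 1 1>, <1 1 2>, <1 2 1>, <1 2 2>, <2 1 1>, <2 1 2>, <2 2 1>, <2 2 2>}
target <0 1 1> ∈ {SC,TSO,PSO}

SC:yes TSO:yes PSO:yes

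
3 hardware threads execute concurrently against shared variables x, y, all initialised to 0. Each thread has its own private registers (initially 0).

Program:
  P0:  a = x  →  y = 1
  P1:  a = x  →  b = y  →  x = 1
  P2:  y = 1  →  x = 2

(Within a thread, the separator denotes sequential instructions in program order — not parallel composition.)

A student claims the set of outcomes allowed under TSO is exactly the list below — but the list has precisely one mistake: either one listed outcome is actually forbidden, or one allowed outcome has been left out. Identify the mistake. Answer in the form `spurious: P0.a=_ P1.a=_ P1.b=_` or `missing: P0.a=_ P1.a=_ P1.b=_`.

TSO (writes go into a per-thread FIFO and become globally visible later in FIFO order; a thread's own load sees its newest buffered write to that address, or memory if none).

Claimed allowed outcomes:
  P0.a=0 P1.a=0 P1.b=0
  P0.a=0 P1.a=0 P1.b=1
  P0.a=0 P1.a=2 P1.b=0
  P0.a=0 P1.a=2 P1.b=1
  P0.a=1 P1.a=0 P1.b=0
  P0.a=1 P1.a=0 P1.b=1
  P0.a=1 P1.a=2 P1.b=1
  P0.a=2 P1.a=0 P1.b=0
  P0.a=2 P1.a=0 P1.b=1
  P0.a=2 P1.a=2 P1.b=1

outcome vector order: (P0.a,P1.a,P1.b)
TSO (9): 000, 001, 021, 100, 101, 121, 200, 201, 221
claimed∖TSO = {020}

spurious: P0.a=0 P1.a=2 P1.b=0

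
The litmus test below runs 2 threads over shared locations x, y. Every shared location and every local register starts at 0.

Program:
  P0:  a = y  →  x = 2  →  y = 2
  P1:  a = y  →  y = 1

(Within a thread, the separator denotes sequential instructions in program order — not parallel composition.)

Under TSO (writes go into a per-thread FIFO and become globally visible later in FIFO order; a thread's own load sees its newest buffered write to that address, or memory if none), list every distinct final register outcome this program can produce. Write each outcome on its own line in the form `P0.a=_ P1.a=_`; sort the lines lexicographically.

outcome vector order: (P0.a,P1.a)
|TSO outcomes| = 3

P0.a=0 P1.a=0
P0.a=0 P1.a=2
P0.a=1 P1.a=0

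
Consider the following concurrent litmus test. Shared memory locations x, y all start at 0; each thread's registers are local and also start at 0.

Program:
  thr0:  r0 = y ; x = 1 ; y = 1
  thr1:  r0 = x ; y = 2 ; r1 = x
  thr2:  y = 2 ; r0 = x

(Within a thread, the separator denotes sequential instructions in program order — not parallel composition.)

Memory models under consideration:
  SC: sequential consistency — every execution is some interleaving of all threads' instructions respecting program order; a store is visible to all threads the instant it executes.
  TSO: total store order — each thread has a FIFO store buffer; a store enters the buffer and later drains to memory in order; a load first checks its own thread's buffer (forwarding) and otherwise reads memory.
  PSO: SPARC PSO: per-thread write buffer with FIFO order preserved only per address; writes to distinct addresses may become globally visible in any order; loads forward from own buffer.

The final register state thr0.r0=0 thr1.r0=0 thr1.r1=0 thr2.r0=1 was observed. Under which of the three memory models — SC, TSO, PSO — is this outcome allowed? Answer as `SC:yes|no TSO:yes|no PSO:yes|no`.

SC:yes TSO:yes PSO:yes

outcome vector order: (thr0.r0,thr1.r0,thr1.r1,thr2.r0)
SC (12): (0,0,0,0), (0,0,0,1), (0,0,1,0), (0,0,1,1), (0,1,1,0), (0,1,1,1), (2,0,0,0), (2,0,0,1), (2,0,1,0), (2,0,1,1), (2,1,1,0), (2,1,1,1)
TSO (12): (0,0,0,0), (0,0,0,1), (0,0,1,0), (0,0,1,1), (0,1,1,0), (0,1,1,1), (2,0,0,0), (2,0,0,1), (2,0,1,0), (2,0,1,1), (2,1,1,0), (2,1,1,1)
PSO (12): (0,0,0,0), (0,0,0,1), (0,0,1,0), (0,0,1,1), (0,1,1,0), (0,1,1,1), (2,0,0,0), (2,0,0,1), (2,0,1,0), (2,0,1,1), (2,1,1,0), (2,1,1,1)
target (0,0,0,1) ∈ {SC,TSO,PSO}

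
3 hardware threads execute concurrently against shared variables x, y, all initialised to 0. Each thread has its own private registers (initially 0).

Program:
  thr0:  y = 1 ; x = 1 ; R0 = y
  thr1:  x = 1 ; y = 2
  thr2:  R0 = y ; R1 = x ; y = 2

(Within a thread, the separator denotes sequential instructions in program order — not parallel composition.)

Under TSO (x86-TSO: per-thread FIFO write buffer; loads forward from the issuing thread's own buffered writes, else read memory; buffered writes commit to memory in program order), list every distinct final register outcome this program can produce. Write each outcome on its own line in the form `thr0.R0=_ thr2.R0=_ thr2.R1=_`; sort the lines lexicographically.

outcome vector order: (thr0.R0,thr2.R0,thr2.R1)
|TSO outcomes| = 10

thr0.R0=1 thr2.R0=0 thr2.R1=0
thr0.R0=1 thr2.R0=0 thr2.R1=1
thr0.R0=1 thr2.R0=1 thr2.R1=0
thr0.R0=1 thr2.R0=1 thr2.R1=1
thr0.R0=1 thr2.R0=2 thr2.R1=1
thr0.R0=2 thr2.R0=0 thr2.R1=0
thr0.R0=2 thr2.R0=0 thr2.R1=1
thr0.R0=2 thr2.R0=1 thr2.R1=0
thr0.R0=2 thr2.R0=1 thr2.R1=1
thr0.R0=2 thr2.R0=2 thr2.R1=1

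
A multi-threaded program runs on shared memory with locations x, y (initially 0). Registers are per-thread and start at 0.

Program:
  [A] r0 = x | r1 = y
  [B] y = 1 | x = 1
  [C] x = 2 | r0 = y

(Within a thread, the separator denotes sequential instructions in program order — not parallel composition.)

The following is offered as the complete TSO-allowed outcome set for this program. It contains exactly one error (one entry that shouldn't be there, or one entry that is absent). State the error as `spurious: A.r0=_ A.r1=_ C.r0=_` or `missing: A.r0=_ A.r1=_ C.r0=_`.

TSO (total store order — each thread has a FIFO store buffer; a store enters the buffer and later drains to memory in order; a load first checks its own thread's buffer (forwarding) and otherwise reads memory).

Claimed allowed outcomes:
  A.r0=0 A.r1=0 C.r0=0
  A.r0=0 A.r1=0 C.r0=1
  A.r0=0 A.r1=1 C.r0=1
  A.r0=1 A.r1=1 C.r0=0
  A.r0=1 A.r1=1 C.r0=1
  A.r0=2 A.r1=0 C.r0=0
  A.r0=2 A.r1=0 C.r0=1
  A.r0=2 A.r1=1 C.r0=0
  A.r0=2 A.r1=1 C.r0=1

missing: A.r0=0 A.r1=1 C.r0=0

outcome vector order: (A.r0,A.r1,C.r0)
under TSO → (0,0,0); (0,0,1); (0,1,0); (0,1,1); (1,1,0); (1,1,1); (2,0,0); (2,0,1); (2,1,0); (2,1,1)
TSO∖claimed = {(0,1,0)}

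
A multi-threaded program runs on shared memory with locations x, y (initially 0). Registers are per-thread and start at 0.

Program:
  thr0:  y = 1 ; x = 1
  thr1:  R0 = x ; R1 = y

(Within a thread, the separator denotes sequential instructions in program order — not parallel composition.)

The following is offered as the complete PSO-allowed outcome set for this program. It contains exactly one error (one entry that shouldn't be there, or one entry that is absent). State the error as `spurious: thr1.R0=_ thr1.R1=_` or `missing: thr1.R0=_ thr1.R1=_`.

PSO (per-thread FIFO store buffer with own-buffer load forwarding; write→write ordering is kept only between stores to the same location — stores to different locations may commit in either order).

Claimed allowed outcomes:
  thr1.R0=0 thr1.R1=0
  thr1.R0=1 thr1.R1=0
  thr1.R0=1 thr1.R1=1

missing: thr1.R0=0 thr1.R1=1

outcome vector order: (thr1.R0,thr1.R1)
under PSO → (0,0), (0,1), (1,0), (1,1)
PSO∖claimed = {(0,1)}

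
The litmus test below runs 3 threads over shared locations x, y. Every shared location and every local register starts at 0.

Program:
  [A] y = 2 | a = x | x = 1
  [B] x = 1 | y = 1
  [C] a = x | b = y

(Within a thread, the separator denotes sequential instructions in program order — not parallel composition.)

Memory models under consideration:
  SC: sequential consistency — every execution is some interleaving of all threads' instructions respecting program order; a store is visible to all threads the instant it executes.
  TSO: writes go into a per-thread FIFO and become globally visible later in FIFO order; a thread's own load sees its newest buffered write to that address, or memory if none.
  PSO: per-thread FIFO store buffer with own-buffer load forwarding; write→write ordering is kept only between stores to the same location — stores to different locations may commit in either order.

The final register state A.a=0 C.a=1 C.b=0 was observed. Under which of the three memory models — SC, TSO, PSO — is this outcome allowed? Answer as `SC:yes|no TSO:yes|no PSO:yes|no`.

SC:no TSO:yes PSO:yes

outcome vector order: (A.a,C.a,C.b)
[SC] allowed = {000; 001; 002; 011; 012; 100; 101; 102; 110; 111; 112}
[TSO] allowed = {000; 001; 002; 010; 011; 012; 100; 101; 102; 110; 111; 112}
[PSO] allowed = {000; 001; 002; 010; 011; 012; 100; 101; 102; 110; 111; 112}
target 010 ∈ {TSO,PSO}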